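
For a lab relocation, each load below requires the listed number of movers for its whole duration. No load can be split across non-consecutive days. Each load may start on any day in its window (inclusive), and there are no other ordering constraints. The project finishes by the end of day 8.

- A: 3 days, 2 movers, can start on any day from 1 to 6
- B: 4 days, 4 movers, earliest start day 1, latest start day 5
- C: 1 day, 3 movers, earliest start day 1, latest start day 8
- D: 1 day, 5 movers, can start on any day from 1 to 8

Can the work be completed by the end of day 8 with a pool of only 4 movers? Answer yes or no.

no

The minimum achievable peak is 5; 4 < 5, so no feasible schedule stays within the cap.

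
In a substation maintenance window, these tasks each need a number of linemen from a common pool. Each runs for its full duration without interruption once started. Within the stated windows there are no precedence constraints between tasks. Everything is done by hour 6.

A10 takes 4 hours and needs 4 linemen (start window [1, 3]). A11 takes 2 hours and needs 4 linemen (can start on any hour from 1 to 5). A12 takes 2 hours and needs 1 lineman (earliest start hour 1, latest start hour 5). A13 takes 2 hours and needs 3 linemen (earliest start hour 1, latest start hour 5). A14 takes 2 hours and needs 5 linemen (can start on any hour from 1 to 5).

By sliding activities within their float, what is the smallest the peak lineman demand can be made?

8

Early-start (A10@1, A11@1, A12@1, A13@1, A14@1) gives peak 17: h1:17  h2:17  h3:4  h4:4  h5:0  h6:0.
Shift A12→3, A13→3, A14→5.
Schedule A10@1, A11@1, A12@3, A13@3, A14@5: h1:8  h2:8  h3:8  h4:8  h5:5  h6:5 — peak 8.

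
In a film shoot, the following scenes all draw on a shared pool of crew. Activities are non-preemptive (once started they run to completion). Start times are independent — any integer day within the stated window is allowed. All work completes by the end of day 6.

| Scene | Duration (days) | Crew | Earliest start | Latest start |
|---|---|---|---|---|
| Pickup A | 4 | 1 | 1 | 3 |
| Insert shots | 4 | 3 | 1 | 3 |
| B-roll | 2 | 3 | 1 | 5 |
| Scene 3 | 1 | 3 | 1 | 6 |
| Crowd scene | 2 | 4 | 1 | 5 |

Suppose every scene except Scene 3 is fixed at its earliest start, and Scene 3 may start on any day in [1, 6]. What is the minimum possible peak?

11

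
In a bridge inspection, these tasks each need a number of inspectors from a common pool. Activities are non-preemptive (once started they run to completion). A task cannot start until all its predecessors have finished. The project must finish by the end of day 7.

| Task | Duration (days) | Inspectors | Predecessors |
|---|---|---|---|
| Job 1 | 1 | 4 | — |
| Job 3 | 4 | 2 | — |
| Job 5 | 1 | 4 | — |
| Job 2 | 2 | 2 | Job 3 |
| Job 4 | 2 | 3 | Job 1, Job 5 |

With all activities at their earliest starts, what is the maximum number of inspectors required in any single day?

10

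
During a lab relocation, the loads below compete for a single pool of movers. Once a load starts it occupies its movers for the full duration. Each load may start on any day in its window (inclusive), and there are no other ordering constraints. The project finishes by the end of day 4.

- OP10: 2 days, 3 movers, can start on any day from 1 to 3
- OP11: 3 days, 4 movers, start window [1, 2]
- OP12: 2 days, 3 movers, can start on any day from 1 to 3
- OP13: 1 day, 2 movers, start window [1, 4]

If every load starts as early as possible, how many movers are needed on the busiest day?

Early-start schedule: OP10@1, OP11@1, OP12@1, OP13@1.
Load per day: day 1: 12, day 2: 10, day 3: 4, day 4: 0.
Peak is 12.

12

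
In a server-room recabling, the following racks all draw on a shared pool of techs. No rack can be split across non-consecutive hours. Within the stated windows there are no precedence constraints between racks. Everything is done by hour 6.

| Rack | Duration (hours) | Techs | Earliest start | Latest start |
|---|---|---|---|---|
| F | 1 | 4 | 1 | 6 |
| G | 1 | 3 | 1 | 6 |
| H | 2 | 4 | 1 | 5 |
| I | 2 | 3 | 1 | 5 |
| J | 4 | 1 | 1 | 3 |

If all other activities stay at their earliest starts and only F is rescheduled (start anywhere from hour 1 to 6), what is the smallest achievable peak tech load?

11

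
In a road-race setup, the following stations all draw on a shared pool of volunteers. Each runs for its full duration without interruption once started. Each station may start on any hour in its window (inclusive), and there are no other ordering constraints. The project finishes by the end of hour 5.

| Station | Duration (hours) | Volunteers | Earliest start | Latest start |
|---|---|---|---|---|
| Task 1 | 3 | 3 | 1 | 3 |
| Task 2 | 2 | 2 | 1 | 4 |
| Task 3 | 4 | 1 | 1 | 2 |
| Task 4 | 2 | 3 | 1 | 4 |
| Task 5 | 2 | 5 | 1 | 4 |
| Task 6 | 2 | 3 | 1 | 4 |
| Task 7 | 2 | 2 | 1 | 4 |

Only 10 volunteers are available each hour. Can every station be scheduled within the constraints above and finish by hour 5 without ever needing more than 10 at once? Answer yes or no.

yes

Schedule Task 1@1, Task 2@3, Task 3@1, Task 4@1, Task 5@4, Task 6@1, Task 7@3: h1:10  h2:10  h3:8  h4:10  h5:5 — peak 10 ≤ 10.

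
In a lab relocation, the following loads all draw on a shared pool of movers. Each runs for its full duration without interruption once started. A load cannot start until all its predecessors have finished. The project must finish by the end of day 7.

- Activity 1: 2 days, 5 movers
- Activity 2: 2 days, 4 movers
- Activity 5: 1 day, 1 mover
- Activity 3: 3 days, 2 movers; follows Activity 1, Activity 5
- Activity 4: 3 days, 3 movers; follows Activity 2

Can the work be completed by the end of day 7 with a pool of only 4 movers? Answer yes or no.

no

Total mover-days = 34; over 7 days the average is 34/7 > 4, so some day must exceed 4.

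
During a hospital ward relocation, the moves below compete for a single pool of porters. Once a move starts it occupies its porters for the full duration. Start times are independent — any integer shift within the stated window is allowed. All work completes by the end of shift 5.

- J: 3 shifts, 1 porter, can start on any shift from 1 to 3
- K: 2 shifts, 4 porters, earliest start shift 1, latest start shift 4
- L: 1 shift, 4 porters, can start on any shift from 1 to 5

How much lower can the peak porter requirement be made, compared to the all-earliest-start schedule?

4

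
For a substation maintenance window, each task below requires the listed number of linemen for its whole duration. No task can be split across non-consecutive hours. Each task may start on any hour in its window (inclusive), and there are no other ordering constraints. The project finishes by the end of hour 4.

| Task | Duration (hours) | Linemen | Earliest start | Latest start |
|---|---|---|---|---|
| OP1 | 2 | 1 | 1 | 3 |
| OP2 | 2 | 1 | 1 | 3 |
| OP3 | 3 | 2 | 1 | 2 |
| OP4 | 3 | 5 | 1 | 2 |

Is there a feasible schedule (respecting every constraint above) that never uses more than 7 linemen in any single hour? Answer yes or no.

The minimum achievable peak is 8; 7 < 8, so no feasible schedule stays within the cap.

no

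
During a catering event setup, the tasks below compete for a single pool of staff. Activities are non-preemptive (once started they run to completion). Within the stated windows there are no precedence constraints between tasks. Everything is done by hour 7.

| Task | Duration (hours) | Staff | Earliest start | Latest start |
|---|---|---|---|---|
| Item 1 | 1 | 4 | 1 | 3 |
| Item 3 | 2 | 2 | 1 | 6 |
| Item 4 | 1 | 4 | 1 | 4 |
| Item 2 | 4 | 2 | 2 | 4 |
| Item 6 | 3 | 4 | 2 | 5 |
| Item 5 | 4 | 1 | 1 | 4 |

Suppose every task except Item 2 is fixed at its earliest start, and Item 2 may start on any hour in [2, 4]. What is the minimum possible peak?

Item 2@2: h1:11  h2:9  h3:7  h4:7  h5:2  h6:0  h7:0 → peak 11
Item 2@3: h1:11  h2:7  h3:7  h4:7  h5:2  h6:2  h7:0 → peak 11
Item 2@4: h1:11  h2:7  h3:5  h4:7  h5:2  h6:2  h7:2 → peak 11
Best is Item 2@2, peak 11.

11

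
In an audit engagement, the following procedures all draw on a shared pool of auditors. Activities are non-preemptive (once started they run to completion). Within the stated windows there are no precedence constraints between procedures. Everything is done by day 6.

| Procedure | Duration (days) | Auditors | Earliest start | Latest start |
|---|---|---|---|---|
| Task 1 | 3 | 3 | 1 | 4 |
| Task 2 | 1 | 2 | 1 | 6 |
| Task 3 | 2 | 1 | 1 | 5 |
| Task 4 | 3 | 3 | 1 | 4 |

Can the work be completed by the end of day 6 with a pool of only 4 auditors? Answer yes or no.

no

The minimum achievable peak is 5; 4 < 5, so no feasible schedule stays within the cap.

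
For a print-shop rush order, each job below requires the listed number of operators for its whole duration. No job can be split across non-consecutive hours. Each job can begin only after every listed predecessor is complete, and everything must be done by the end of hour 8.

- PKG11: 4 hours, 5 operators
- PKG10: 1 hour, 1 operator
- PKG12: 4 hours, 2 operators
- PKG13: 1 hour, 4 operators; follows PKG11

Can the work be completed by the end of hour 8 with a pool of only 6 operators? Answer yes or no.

yes

Schedule PKG11@1, PKG10@1, PKG12@5, PKG13@5: h1:6  h2:5  h3:5  h4:5  h5:6  h6:2  h7:2  h8:2 — peak 6 ≤ 6.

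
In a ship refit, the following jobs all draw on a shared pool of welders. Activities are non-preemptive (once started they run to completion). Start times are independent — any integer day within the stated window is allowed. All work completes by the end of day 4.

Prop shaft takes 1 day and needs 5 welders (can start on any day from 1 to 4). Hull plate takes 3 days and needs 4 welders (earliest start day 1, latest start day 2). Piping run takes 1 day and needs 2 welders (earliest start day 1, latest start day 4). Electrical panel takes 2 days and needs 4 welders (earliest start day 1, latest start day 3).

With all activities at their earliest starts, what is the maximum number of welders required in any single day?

Early-start schedule: Prop shaft@1, Hull plate@1, Piping run@1, Electrical panel@1.
Load per day: day 1: 15, day 2: 8, day 3: 4, day 4: 0.
Peak is 15.

15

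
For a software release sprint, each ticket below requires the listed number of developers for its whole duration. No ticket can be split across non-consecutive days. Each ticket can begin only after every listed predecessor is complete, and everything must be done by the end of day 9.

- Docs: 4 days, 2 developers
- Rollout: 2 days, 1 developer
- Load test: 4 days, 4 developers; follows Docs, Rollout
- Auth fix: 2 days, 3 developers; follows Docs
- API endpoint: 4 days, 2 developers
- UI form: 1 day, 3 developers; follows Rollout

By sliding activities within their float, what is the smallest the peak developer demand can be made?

7

Schedule Docs@1, Rollout@1, Load test@5, Auth fix@5, API endpoint@1, UI form@3: d1:5  d2:5  d3:7  d4:4  d5:7  d6:7  d7:4  d8:4  d9:0 — peak 7.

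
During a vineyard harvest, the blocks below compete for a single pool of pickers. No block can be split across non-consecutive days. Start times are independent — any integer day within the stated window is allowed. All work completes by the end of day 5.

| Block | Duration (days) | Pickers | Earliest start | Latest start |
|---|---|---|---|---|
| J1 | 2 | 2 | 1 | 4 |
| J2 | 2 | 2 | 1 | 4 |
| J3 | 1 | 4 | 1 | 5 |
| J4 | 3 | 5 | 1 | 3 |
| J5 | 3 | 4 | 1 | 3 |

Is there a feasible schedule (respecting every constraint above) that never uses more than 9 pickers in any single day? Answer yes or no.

yes

Schedule J1@1, J2@1, J3@1, J4@2, J5@3: d1:8  d2:9  d3:9  d4:9  d5:4 — peak 9 ≤ 9.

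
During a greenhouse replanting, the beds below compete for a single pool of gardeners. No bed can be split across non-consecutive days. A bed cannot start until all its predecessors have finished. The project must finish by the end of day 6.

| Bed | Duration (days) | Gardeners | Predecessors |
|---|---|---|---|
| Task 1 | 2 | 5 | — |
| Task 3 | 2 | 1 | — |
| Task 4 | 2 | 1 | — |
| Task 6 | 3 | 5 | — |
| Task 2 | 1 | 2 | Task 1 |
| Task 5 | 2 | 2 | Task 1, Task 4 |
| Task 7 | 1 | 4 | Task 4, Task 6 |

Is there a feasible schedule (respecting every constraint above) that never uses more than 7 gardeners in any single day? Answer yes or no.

yes

Schedule Task 1@1, Task 3@1, Task 4@1, Task 6@3, Task 2@3, Task 5@4, Task 7@6: d1:7  d2:7  d3:7  d4:7  d5:7  d6:4 — peak 7 ≤ 7.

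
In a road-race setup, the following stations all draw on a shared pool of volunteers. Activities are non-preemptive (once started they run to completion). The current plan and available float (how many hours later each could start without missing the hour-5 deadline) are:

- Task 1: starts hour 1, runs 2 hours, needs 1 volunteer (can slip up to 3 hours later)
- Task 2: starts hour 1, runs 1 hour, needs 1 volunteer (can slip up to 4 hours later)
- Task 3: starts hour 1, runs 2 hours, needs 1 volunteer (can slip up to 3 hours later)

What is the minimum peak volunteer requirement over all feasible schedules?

1

Early-start (Task 1@1, Task 2@1, Task 3@1) gives peak 3: h1:3  h2:2  h3:0  h4:0  h5:0.
Shift Task 2→3, Task 3→4.
Schedule Task 1@1, Task 2@3, Task 3@4: h1:1  h2:1  h3:1  h4:1  h5:1 — peak 1.
Total volunteer-hours = 5 over 5 hours ⇒ peak ≥ ⌈5/5⌉ = 1, so 1 is optimal.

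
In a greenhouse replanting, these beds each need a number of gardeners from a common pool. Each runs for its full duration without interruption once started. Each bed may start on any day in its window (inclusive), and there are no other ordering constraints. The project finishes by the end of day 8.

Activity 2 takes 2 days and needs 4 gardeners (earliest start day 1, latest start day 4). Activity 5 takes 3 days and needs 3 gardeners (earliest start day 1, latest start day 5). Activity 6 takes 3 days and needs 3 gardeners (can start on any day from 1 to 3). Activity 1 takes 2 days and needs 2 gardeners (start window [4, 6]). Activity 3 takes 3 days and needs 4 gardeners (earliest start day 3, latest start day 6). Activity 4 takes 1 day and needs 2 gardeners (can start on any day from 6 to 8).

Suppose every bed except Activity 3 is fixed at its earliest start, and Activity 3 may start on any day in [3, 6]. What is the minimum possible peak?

10

Activity 3@3: d1:10  d2:10  d3:10  d4:6  d5:6  d6:2  d7:0  d8:0 → peak 10
Activity 3@4: d1:10  d2:10  d3:6  d4:6  d5:6  d6:6  d7:0  d8:0 → peak 10
Activity 3@5: d1:10  d2:10  d3:6  d4:2  d5:6  d6:6  d7:4  d8:0 → peak 10
Activity 3@6: d1:10  d2:10  d3:6  d4:2  d5:2  d6:6  d7:4  d8:4 → peak 10
Best is Activity 3@3, peak 10.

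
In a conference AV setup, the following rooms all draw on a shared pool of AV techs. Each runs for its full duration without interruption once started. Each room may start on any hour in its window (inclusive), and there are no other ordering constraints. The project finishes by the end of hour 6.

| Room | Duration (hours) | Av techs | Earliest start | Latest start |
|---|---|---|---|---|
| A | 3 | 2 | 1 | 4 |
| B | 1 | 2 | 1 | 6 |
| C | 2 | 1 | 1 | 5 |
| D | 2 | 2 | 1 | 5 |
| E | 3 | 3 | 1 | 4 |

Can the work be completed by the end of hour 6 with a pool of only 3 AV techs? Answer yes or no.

no

Total AV tech-hours = 23; over 6 hours the average is 23/6 > 3, so some hour must exceed 3.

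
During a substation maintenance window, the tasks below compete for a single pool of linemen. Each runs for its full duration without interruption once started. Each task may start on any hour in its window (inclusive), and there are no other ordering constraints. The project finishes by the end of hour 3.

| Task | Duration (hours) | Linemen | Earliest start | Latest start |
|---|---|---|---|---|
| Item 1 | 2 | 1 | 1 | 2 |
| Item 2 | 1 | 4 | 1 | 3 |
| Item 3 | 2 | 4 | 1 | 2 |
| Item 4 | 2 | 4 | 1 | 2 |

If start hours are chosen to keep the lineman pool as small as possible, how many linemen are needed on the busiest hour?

Early-start (Item 1@1, Item 2@1, Item 3@1, Item 4@1) gives peak 13: h1:13  h2:9  h3:0.
Shift Item 4→2.
Schedule Item 1@1, Item 2@1, Item 3@1, Item 4@2: h1:9  h2:9  h3:4 — peak 9.
No arrangement of the 24 feasible schedules does better.

9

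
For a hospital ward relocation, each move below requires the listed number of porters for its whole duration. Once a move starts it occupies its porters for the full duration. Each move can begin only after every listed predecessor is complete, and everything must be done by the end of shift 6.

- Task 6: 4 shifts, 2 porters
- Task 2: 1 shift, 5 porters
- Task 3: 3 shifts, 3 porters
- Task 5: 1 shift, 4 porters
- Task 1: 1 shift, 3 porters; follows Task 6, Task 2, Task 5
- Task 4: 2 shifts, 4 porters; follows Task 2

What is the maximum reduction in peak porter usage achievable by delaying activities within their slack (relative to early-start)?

7

Early-start peak: s1:14  s2:9  s3:9  s4:2  s5:3  s6:0 ⇒ 14.
Leveled (Task 6@1, Task 2@1, Task 3@3, Task 5@2, Task 1@6, Task 4@5): s1:7  s2:6  s3:5  s4:5  s5:7  s6:7 ⇒ 7.
Reduction 14 − 7 = 7.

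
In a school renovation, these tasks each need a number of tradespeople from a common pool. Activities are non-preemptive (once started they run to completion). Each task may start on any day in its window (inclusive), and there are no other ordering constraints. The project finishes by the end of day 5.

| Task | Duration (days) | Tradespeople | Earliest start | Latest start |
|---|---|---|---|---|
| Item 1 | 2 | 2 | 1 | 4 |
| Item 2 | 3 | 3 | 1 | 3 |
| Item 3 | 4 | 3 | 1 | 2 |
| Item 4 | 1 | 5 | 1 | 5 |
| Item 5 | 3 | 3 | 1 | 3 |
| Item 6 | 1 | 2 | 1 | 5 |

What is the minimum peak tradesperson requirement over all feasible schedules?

Early-start (Item 1@1, Item 2@1, Item 3@1, Item 4@1, Item 5@1, Item 6@1) gives peak 18: d1:18  d2:11  d3:9  d4:3  d5:0.
Shift Item 4→5, Item 5→3, Item 6→4.
Schedule Item 1@1, Item 2@1, Item 3@1, Item 4@5, Item 5@3, Item 6@4: d1:8  d2:8  d3:9  d4:8  d5:8 — peak 9.
Total tradesperson-days = 41 over 5 days ⇒ peak ≥ ⌈41/5⌉ = 9, so 9 is optimal.

9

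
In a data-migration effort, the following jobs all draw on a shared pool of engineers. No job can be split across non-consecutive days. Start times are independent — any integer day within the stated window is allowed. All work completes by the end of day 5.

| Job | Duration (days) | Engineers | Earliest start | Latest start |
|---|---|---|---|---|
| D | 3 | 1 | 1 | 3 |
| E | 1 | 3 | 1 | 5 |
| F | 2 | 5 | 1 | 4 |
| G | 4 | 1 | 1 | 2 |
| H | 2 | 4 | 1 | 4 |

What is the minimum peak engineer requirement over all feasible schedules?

6

Early-start (D@1, E@1, F@1, G@1, H@1) gives peak 14: d1:14  d2:11  d3:2  d4:1  d5:0.
Shift F→4, H→2.
Schedule D@1, E@1, F@4, G@1, H@2: d1:5  d2:6  d3:6  d4:6  d5:5 — peak 6.
Total engineer-days = 28 over 5 days ⇒ peak ≥ ⌈28/5⌉ = 6, so 6 is optimal.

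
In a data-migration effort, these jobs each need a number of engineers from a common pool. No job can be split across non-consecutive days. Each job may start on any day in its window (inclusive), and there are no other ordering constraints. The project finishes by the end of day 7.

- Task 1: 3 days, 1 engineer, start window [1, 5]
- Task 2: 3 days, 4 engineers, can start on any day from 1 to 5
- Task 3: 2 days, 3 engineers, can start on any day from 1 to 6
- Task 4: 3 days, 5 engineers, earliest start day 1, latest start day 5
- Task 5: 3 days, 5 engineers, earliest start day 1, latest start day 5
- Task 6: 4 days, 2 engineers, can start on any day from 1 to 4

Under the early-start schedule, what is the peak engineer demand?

20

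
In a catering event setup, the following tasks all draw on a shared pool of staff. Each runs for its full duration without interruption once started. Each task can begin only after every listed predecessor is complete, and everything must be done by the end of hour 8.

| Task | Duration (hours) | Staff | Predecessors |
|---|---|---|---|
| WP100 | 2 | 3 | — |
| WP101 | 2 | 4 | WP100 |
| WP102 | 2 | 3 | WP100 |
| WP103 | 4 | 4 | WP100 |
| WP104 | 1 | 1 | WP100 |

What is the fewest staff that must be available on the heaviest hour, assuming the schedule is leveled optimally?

7

Early-start (WP100@1, WP101@3, WP102@3, WP103@3, WP104@3) gives peak 12: h1:3  h2:3  h3:12  h4:11  h5:4  h6:4  h7:0  h8:0.
Shift WP103→5, WP104→5.
Schedule WP100@1, WP101@3, WP102@3, WP103@5, WP104@5: h1:3  h2:3  h3:7  h4:7  h5:5  h6:4  h7:4  h8:4 — peak 7.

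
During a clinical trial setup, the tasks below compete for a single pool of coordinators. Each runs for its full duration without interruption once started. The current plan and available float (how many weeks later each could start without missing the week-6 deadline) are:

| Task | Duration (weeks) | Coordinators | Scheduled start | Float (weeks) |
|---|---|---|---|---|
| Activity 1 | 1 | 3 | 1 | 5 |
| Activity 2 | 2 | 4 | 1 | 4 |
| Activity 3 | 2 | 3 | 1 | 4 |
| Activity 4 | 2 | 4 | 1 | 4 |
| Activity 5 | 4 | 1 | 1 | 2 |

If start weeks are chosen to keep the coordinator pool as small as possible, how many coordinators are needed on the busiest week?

6

Early-start (Activity 1@1, Activity 2@1, Activity 3@1, Activity 4@1, Activity 5@1) gives peak 15: w1:15  w2:12  w3:1  w4:1  w5:0  w6:0.
Shift Activity 2→3, Activity 4→5, Activity 5→2.
Schedule Activity 1@1, Activity 2@3, Activity 3@1, Activity 4@5, Activity 5@2: w1:6  w2:4  w3:5  w4:5  w5:5  w6:4 — peak 6.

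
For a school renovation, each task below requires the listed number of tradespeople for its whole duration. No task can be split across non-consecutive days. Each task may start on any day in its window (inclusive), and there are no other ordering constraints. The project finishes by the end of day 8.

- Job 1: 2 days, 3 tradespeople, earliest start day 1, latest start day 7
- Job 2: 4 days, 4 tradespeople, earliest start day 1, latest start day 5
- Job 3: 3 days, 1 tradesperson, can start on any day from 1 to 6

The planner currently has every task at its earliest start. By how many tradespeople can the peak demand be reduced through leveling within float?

Early-start peak: d1:8  d2:8  d3:5  d4:4  d5:0  d6:0  d7:0  d8:0 ⇒ 8.
Leveled (Job 1@1, Job 2@4, Job 3@1): d1:4  d2:4  d3:1  d4:4  d5:4  d6:4  d7:4  d8:0 ⇒ 4.
Reduction 8 − 4 = 4.

4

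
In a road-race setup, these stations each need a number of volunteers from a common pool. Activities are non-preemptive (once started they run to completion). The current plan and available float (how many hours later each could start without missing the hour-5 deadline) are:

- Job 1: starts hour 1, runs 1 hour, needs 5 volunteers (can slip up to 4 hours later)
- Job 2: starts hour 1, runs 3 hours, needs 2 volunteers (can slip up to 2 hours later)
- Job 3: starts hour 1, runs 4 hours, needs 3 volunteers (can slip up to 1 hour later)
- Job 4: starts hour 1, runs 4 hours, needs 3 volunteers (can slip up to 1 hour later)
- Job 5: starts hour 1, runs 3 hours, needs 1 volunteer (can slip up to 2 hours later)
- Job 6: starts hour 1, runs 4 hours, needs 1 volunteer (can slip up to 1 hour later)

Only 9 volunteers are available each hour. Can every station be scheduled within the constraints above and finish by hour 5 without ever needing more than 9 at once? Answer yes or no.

The minimum achievable peak is 10; 9 < 10, so no feasible schedule stays within the cap.

no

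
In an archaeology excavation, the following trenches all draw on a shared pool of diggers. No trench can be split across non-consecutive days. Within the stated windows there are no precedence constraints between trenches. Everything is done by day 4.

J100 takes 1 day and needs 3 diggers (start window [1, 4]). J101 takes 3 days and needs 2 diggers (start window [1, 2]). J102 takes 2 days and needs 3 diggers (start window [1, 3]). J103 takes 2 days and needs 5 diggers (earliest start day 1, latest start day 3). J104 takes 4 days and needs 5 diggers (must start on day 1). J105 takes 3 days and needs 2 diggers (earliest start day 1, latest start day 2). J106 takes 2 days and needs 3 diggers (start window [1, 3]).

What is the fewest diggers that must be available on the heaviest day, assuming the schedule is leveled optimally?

Early-start (J100@1, J101@1, J102@1, J103@1, J104@1, J105@1, J106@1) gives peak 23: d1:23  d2:20  d3:9  d4:5.
Shift J102→3, J105→2, J106→3.
Schedule J100@1, J101@1, J102@3, J103@1, J104@1, J105@2, J106@3: d1:15  d2:14  d3:15  d4:13 — peak 15.
Total digger-days = 57 over 4 days ⇒ peak ≥ ⌈57/4⌉ = 15, so 15 is optimal.

15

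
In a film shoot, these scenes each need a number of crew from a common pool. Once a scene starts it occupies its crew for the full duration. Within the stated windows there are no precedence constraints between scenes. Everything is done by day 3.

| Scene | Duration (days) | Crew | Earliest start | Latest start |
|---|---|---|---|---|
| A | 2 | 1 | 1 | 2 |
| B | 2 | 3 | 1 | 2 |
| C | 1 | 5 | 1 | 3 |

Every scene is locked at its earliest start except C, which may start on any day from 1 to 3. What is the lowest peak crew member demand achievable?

5

C@1: d1:9  d2:4  d3:0 → peak 9
C@2: d1:4  d2:9  d3:0 → peak 9
C@3: d1:4  d2:4  d3:5 → peak 5
Best is C@3, peak 5.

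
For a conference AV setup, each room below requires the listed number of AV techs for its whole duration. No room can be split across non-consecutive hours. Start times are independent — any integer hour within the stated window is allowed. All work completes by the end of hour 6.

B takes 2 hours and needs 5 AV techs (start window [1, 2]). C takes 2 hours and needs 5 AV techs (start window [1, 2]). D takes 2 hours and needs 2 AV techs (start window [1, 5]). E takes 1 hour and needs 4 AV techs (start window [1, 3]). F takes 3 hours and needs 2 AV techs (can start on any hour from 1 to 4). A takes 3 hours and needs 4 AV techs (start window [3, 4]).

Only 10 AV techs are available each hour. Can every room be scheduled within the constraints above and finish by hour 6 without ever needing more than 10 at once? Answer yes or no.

Schedule B@1, C@1, D@3, E@3, F@3, A@4: h1:10  h2:10  h3:8  h4:8  h5:6  h6:4 — peak 10 ≤ 10.

yes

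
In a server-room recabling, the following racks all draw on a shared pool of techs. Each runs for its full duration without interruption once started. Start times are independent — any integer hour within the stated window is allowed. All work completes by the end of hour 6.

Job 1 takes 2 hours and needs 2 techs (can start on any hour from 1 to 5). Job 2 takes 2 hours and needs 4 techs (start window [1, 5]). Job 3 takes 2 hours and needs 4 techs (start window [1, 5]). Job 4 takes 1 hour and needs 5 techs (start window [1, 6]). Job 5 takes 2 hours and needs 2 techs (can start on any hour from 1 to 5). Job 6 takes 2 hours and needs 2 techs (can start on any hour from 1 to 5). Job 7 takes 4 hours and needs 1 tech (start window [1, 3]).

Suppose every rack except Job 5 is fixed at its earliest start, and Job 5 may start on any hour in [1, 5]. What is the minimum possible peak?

18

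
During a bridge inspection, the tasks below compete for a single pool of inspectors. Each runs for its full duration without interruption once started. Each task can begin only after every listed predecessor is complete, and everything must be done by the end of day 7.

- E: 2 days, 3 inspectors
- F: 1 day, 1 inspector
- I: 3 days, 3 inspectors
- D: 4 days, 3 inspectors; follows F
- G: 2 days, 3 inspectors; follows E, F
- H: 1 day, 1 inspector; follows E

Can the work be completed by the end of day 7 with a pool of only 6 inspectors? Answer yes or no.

yes

Schedule E@1, F@1, I@2, D@3, G@5, H@7: d1:4  d2:6  d3:6  d4:6  d5:6  d6:6  d7:1 — peak 6 ≤ 6.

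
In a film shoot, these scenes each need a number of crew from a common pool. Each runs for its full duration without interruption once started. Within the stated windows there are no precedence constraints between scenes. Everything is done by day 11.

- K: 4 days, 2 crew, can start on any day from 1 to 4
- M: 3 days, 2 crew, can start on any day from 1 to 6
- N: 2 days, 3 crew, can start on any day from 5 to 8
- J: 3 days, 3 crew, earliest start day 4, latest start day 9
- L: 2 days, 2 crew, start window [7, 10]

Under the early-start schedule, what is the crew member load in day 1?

4

At early start, day 1 has: K, M.
Demand: 2 + 2 = 4.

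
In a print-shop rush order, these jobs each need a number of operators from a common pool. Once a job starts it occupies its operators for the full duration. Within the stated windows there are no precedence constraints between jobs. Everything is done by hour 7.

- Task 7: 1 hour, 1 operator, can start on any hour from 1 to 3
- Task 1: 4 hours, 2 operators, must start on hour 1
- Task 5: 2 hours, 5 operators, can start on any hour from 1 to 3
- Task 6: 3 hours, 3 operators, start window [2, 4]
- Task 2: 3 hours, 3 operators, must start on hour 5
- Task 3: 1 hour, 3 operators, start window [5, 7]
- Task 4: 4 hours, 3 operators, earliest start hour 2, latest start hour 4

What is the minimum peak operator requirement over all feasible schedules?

9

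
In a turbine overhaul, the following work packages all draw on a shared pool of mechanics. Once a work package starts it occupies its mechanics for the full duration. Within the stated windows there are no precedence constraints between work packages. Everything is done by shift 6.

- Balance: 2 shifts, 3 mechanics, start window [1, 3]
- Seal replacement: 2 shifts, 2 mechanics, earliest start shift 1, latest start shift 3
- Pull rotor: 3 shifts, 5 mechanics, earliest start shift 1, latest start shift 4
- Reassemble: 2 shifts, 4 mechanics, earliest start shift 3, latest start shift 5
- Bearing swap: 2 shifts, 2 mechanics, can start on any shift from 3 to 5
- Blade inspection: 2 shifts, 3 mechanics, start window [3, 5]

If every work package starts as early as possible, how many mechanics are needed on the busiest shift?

Early-start schedule: Balance@1, Seal replacement@1, Pull rotor@1, Reassemble@3, Bearing swap@3, Blade inspection@3.
Load per shift: shift 1: 10, shift 2: 10, shift 3: 14, shift 4: 9, shift 5: 0, shift 6: 0.
Peak is 14.

14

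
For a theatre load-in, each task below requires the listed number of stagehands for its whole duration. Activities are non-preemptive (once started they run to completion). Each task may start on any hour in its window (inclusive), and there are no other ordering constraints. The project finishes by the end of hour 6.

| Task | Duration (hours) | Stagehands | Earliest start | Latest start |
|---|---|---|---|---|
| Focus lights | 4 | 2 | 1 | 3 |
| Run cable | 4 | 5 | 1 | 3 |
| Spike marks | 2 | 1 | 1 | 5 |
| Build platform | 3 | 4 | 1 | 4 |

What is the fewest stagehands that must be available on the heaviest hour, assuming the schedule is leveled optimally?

Early-start (Focus lights@1, Run cable@1, Spike marks@1, Build platform@1) gives peak 12: h1:12  h2:12  h3:11  h4:7  h5:0  h6:0.
Shift Build platform→3.
Schedule Focus lights@1, Run cable@1, Spike marks@1, Build platform@3: h1:8  h2:8  h3:11  h4:11  h5:4  h6:0 — peak 11.

11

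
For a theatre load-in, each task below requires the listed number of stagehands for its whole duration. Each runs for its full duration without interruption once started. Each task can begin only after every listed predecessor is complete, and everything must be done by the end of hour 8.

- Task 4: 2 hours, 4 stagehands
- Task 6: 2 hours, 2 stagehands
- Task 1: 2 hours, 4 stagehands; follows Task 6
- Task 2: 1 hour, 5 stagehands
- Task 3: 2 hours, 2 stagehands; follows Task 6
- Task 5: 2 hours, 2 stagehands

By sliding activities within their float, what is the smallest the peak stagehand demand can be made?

Early-start (Task 4@1, Task 6@1, Task 1@3, Task 2@1, Task 3@3, Task 5@1) gives peak 13: h1:13  h2:8  h3:6  h4:6  h5:0  h6:0  h7:0  h8:0.
Shift Task 2→5, Task 5→6.
Schedule Task 4@1, Task 6@1, Task 1@3, Task 2@5, Task 3@3, Task 5@6: h1:6  h2:6  h3:6  h4:6  h5:5  h6:2  h7:2  h8:0 — peak 6.

6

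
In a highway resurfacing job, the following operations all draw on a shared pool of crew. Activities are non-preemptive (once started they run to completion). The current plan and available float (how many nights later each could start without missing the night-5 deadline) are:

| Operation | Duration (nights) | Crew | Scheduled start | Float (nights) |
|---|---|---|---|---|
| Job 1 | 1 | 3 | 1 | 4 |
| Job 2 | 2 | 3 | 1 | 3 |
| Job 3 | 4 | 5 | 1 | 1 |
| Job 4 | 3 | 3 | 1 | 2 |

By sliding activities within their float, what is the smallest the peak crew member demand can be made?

Early-start (Job 1@1, Job 2@1, Job 3@1, Job 4@1) gives peak 14: n1:14  n2:11  n3:8  n4:5  n5:0.
Shift Job 3→2, Job 4→3.
Schedule Job 1@1, Job 2@1, Job 3@2, Job 4@3: n1:6  n2:8  n3:8  n4:8  n5:8 — peak 8.
Total crew member-nights = 38 over 5 nights ⇒ peak ≥ ⌈38/5⌉ = 8, so 8 is optimal.

8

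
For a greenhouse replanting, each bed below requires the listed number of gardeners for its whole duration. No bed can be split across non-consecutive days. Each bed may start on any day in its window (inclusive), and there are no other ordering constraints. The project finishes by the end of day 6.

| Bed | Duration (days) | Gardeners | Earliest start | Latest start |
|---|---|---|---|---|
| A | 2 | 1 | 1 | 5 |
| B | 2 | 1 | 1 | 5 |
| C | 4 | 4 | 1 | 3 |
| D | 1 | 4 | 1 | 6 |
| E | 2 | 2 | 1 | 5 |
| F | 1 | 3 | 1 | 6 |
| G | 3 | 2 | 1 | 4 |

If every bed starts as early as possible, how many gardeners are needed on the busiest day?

Early-start schedule: A@1, B@1, C@1, D@1, E@1, F@1, G@1.
Load per day: day 1: 17, day 2: 10, day 3: 6, day 4: 4, day 5: 0, day 6: 0.
Peak is 17.

17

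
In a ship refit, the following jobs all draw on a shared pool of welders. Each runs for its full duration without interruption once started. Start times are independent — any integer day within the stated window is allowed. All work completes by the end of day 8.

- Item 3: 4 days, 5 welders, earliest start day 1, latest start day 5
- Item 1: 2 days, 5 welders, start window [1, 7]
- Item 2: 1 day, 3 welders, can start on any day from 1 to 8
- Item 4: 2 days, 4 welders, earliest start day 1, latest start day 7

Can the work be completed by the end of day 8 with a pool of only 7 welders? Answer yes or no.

Schedule Item 3@1, Item 1@5, Item 2@7, Item 4@7: d1:5  d2:5  d3:5  d4:5  d5:5  d6:5  d7:7  d8:4 — peak 7 ≤ 7.

yes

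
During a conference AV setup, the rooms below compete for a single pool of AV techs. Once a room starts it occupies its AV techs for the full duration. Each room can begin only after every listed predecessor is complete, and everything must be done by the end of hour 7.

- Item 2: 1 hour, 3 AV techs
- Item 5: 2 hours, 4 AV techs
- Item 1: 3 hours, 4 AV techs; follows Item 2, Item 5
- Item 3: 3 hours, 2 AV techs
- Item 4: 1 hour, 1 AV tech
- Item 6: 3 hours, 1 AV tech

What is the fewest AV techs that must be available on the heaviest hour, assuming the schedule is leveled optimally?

Early-start (Item 2@1, Item 5@1, Item 1@3, Item 3@1, Item 4@1, Item 6@1) gives peak 11: h1:11  h2:7  h3:7  h4:4  h5:4  h6:0  h7:0.
Shift Item 5→2, Item 1→4, Item 6→4.
Schedule Item 2@1, Item 5@2, Item 1@4, Item 3@1, Item 4@1, Item 6@4: h1:6  h2:6  h3:6  h4:5  h5:5  h6:5  h7:0 — peak 6.

6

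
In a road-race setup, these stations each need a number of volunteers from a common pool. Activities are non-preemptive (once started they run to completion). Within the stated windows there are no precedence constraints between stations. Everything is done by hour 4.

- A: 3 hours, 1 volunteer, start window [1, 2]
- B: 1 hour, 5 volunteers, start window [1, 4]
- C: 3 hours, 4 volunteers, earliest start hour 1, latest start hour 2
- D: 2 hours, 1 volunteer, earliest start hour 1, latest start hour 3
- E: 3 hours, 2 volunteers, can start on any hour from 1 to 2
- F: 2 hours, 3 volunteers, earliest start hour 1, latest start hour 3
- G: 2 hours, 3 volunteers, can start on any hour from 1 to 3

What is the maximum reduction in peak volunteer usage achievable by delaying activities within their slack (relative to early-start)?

8

Early-start peak: h1:19  h2:14  h3:7  h4:0 ⇒ 19.
Leveled (A@1, B@1, C@2, D@1, E@2, F@1, G@3): h1:10  h2:11  h3:10  h4:9 ⇒ 11.
Reduction 19 − 11 = 8.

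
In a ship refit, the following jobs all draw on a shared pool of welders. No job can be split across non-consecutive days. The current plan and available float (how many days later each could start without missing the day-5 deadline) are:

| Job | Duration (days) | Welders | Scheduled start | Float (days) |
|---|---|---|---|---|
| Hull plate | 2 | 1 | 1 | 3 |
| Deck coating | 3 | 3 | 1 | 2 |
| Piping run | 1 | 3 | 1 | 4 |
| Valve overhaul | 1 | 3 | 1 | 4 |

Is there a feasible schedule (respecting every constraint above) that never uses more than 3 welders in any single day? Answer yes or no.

no

Total welder-days = 17; over 5 days the average is 17/5 > 3, so some day must exceed 3.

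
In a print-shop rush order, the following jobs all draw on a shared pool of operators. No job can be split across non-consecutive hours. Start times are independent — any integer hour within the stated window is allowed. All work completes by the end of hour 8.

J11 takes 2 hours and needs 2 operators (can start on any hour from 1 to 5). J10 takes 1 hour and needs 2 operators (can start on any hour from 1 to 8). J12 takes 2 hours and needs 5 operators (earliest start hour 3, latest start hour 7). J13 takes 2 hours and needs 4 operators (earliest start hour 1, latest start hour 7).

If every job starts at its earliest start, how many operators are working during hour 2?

At early start, hour 2 has: J11, J13.
Demand: 2 + 4 = 6.

6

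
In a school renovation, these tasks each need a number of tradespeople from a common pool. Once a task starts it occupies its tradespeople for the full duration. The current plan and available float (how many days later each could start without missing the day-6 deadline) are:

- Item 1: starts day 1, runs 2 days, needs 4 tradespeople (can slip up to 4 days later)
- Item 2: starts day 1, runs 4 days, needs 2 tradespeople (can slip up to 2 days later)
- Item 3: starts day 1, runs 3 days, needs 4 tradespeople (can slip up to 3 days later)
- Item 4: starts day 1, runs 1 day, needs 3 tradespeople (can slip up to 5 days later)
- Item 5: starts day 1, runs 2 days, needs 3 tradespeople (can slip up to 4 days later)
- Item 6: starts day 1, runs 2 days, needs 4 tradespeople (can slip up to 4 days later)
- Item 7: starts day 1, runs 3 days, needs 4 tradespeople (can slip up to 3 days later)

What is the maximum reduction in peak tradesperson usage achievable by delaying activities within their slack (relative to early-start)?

Early-start peak: d1:24  d2:21  d3:10  d4:2  d5:0  d6:0 ⇒ 24.
Leveled (Item 1@1, Item 2@1, Item 3@1, Item 4@5, Item 5@5, Item 6@3, Item 7@4): d1:10  d2:10  d3:10  d4:10  d5:10  d6:7 ⇒ 10.
Reduction 24 − 10 = 14.

14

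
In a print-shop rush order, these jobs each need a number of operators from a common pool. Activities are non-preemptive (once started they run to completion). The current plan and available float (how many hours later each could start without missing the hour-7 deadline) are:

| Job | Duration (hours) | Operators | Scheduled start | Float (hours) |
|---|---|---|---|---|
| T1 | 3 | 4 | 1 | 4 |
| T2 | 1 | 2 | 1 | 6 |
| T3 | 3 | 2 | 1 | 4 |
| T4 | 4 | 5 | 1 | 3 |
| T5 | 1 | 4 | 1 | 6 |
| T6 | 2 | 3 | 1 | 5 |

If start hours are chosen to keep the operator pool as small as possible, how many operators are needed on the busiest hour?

Early-start (T1@1, T2@1, T3@1, T4@1, T5@1, T6@1) gives peak 20: h1:20  h2:14  h3:11  h4:5  h5:0  h6:0  h7:0.
Shift T3→3, T4→4, T5→2, T6→6.
Schedule T1@1, T2@1, T3@3, T4@4, T5@2, T6@6: h1:6  h2:8  h3:6  h4:7  h5:7  h6:8  h7:8 — peak 8.
Total operator-hours = 50 over 7 hours ⇒ peak ≥ ⌈50/7⌉ = 8, so 8 is optimal.

8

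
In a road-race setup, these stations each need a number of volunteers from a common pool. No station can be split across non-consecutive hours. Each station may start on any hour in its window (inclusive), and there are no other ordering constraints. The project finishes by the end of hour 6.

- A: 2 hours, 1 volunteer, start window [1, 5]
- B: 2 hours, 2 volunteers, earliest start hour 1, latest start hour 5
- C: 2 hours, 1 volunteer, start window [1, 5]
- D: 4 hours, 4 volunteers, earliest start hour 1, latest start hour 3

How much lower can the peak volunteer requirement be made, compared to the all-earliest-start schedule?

4

Early-start peak: h1:8  h2:8  h3:4  h4:4  h5:0  h6:0 ⇒ 8.
Leveled (A@1, B@1, C@1, D@3): h1:4  h2:4  h3:4  h4:4  h5:4  h6:4 ⇒ 4.
Reduction 8 − 4 = 4.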